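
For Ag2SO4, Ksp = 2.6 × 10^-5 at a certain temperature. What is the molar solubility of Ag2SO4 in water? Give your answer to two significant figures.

Ag2SO4(s) ⇌ 2 Ag^+ + SO4^2-
Ksp = [Ag^+]^2[SO4^2-]
For each mole of Ag2SO4 that dissolves: [Ag^+] = 2s, [SO4^2-] = s.
Substituting: Ksp = (2s)^2s = 4s^3
s^3 = 2.6 × 10^-5 / 4, so s = 1.9 × 10^-2 M

s ≈ 1.9e-2 M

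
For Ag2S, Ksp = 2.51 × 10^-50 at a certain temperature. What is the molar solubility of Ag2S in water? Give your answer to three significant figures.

Ag2S(s) ⇌ 2 Ag^+ + S^2-
Ksp = [Ag^+]^2[S^2-]
Let s = molar solubility. Then [Ag^+] = 2s and [S^2-] = s.
Substituting: Ksp = (2s)^2s = 4s^3
Solving, s = (2.51 × 10^-50/4)^(1/3) = 1.84 x 10^-17 M

s ≈ 1.84 × 10^-17 M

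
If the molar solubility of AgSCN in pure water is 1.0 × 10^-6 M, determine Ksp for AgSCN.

AgSCN(s) <=> Ag^+(aq) + SCN^-(aq)
Let s = molar solubility. Then [Ag^+] = s and [SCN^-] = s.
Ksp = [Ag^+][SCN^-]
Ksp = s × s = s^2
Ksp = (1.0 × 10^-6)^2 = 1.0 × 10^-12

Ksp = 1.0 × 10^-12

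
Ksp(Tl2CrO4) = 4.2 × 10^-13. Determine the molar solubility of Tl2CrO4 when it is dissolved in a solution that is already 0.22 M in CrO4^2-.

s = 6.9e-7 M

Tl2CrO4(s) ⇌ 2 Tl^+ + CrO4^2-
Ksp = [Tl^+]^2[CrO4^2-]
If s mol/L dissolves here, [Tl^+] = 2s, [CrO4^2-] = 0.22 + s ≈ 0.22 (since the CrO4^2- already present dominates).
Ksp ≈ (2s)^2 × 0.22
s = 6.9 × 10^-7 M
Check: s = 6.9 x 10^-7 ≪ 0.22, so the approximation is valid.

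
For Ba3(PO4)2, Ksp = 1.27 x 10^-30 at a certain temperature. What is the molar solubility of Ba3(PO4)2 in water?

s = 4.11 x 10^-7 M

Ba3(PO4)2(s) ⇌ 3 Ba^2+ + 2 PO4^3-
Ksp = [Ba^2+]^3[PO4^3-]^2
For each mole of Ba3(PO4)2 that dissolves: [Ba^2+] = 3s, [PO4^3-] = 2s.
Ksp = (3s)^3(2s)^2 = 108s^5
s^5 = 1.27 x 10^-30 / 108, so s = 4.11 x 10^-7 M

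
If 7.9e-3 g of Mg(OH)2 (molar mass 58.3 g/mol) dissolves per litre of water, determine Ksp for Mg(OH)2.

Molar solubility s = (7.9 × 10^-3 g/L) / (58.3 g/mol) = 1.36 × 10^-4 M.
Mg(OH)2(s) <=> Mg^2+(aq) + 2 OH^-(aq)
If s mol/L of Mg(OH)2 dissolves, [Mg^2+] = s and [OH^-] = 2s.
Ksp = [Mg^2+][OH^-]^2
Ksp = s(2s)^2 = 4s^3
With s = 1.36 × 10^-4: Ksp = 1.0 x 10^-11

Ksp = 1.0 x 10^-11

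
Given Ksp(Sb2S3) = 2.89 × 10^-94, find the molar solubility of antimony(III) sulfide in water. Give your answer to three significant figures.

s = 7.68e-20 M

Sb2S3(s) ⇌ 2 Sb^3+(aq) + 3 S^2-(aq)
Ksp = [Sb^3+]^2[S^2-]^3
If s mol/L of Sb2S3 dissolves, [Sb^3+] = 2s and [S^2-] = 3s.
Ksp = (2s)^2(3s)^3 = 108s^5
Solving, s = (2.89 × 10^-94/108)^(1/5) = 7.68 x 10^-20 M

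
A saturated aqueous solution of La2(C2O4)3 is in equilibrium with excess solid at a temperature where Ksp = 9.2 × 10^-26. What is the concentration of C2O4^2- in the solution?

1.2 × 10^-5 M

La2(C2O4)3(s) ⇌ 2 La^3+(aq) + 3 C2O4^2-(aq)
Ksp = [La^3+]^2[C2O4^2-]^3
With molar solubility s: [La^3+] = 2s, [C2O4^2-] = 3s.
Ksp = (2s)^2(3s)^3 = 108s^5
s = (9.2 × 10^-26 / 108)^(1/5) = 3.86 × 10^-6 M
[C2O4^2-] = 3s = 1.2 x 10^-5 M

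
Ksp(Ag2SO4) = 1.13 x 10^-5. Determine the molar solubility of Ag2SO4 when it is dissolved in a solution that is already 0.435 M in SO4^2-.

Ag2SO4(s) ⇌ 2 Ag^+ + SO4^2-
Ksp = [Ag^+]^2[SO4^2-]
If s mol/L dissolves here, [Ag^+] = 2s, [SO4^2-] = 0.435 + s ≈ 0.435 (common-ion effect: SO4^2- is already 0.435 M).
Ksp ≈ (2s)^2 × 0.435
s = 2.55 × 10^-3 M
Check: s = 2.5 × 10^-3 ≪ 0.435, so the approximation is valid.

s = 2.55 × 10^-3 M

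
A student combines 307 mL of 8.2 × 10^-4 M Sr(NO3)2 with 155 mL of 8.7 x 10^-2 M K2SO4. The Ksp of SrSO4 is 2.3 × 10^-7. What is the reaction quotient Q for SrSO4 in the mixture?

Total volume = 307 + 155 = 462 mL.
[Sr^2+] = 8.2 × 10^-4 × (307/462) = 5.45 × 10^-4 M
[SO4^2-] = 8.7 × 10^-2 × (155/462) = 2.92 × 10^-2 M
SrSO4(s) ⇌ Sr^2+(aq) + SO4^2-(aq), so Q = [Sr^2+][SO4^2-]
Q = (5.45 × 10^-4)(2.92 x 10^-2) = 1.6 × 10^-5
Q > Ksp, so SrSO4 will precipitate.

1.6 × 10^-5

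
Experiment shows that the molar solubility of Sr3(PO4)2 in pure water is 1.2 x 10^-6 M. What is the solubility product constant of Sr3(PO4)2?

2.7 x 10^-28

Sr3(PO4)2(s) <=> 3 Sr^2+ + 2 PO4^3-
For each mole of Sr3(PO4)2 that dissolves: [Sr^2+] = 3s, [PO4^3-] = 2s.
Ksp = [Sr^2+]^3[PO4^3-]^2
Substituting: Ksp = (3s)^3(2s)^2 = 108s^5
Ksp = 108 × (1.2 × 10^-6)^5 = 2.7 x 10^-28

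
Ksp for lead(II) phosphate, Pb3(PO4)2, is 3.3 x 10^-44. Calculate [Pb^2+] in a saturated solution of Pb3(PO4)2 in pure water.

Pb3(PO4)2(s) ⇌ 3 Pb^2+(aq) + 2 PO4^3-(aq)
Ksp = [Pb^2+]^3[PO4^3-]^2
Let s = molar solubility. Then [Pb^2+] = 3s and [PO4^3-] = 2s.
Ksp = (3s)^3(2s)^2 = 108s^5
s^5 = 3.3 x 10^-44 / 108, so s = 7.89 × 10^-10 M
[Pb^2+] = 3s = 2.4 × 10^-9 M

[Pb^2+] = 2.4e-9 M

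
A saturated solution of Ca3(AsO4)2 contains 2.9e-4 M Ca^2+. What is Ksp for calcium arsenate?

Ksp ≈ 9.1e-19

Ca3(AsO4)2(s) <=> 3 Ca^2+(aq) + 2 AsO4^3-(aq)
Stoichiometry gives [AsO4^3-] = (2/3)[Ca^2+] = 1.93 × 10^-4 M.
Ksp = [Ca^2+]^3[AsO4^3-]^2
Ksp = (2.9 x 10^-4)^3 × (1.93 x 10^-4)^2 = 9.1 × 10^-19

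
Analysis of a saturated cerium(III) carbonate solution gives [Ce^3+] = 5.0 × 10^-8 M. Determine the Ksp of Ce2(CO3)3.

Ksp ≈ 1.1e-36

Ce2(CO3)3(s) ⇌ 2 Ce^3+(aq) + 3 CO3^2-(aq)
Stoichiometry gives [CO3^2-] = (3/2)[Ce^3+] = 7.50 × 10^-8 M.
Ksp = [Ce^3+]^2[CO3^2-]^3
Ksp = (5.0 × 10^-8)^2 × (7.50 x 10^-8)^3 = 1.1 × 10^-36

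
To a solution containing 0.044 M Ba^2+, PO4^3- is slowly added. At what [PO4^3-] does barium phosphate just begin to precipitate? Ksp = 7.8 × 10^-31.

Ba3(PO4)2(s) ⇌ 3 Ba^2+ + 2 PO4^3-
Ksp = [Ba^2+]^3[PO4^3-]^2
Precipitation begins when Q = Ksp. With [Ba^2+] = 0.044 M:
7.8 × 10^-31 = (0.044)^3 × [PO4^3-]^2
[PO4^3-] = (7.8 × 10^-31 / 8.52 x 10^-5)^(1/2) = 9.6 x 10^-14 M

9.6 × 10^-14 M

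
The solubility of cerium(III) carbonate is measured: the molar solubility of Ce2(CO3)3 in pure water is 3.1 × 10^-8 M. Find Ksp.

Ce2(CO3)3(s) <=> 2 Ce^3+(aq) + 3 CO3^2-(aq)
Let s = molar solubility. Then [Ce^3+] = 2s and [CO3^2-] = 3s.
Ksp = [Ce^3+]^2[CO3^2-]^3
So Ksp = (2s)^2 × (3s)^3 = 108s^5
With s = 3.1 × 10^-8: Ksp = 3.1 × 10^-36

3.1e-36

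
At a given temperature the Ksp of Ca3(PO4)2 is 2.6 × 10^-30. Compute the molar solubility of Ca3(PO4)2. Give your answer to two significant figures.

Ca3(PO4)2(s) ⇌ 3 Ca^2+(aq) + 2 PO4^3-(aq)
Ksp = [Ca^2+]^3[PO4^3-]^2
If s mol/L of Ca3(PO4)2 dissolves, [Ca^2+] = 3s and [PO4^3-] = 2s.
Ksp = (3s)^3(2s)^2 = 108s^5
s = (2.6 × 10^-30 / 108)^(1/5) = 4.7 x 10^-7 M

s = 4.7e-7 M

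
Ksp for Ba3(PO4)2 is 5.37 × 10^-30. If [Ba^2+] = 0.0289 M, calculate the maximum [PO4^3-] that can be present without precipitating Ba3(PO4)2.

Ba3(PO4)2(s) ⇌ 3 Ba^2+(aq) + 2 PO4^3-(aq)
Ksp = [Ba^2+]^3[PO4^3-]^2
Precipitation begins when Q = Ksp. With [Ba^2+] = 0.0289 M:
5.37 × 10^-30 = (0.0289)^3 × [PO4^3-]^2
[PO4^3-] = (5.37 × 10^-30 / 2.414 × 10^-5)^(1/2) = 4.72 x 10^-13 M

[PO4^3-] = 4.72e-13 M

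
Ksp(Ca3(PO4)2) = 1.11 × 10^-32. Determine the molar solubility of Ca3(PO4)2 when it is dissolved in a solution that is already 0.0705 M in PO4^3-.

Ca3(PO4)2(s) ⇌ 3 Ca^2+(aq) + 2 PO4^3-(aq)
Ksp = [Ca^2+]^3[PO4^3-]^2
If s mol/L dissolves here, [Ca^2+] = 3s, [PO4^3-] = 0.0705 + 2s ≈ 0.0705 (since the PO4^3- already present dominates).
Ksp ≈ (3s)^3 × (0.0705)^2
s = 4.36 × 10^-11 M
Check: 2s = 8.7 × 10^-11 ≪ 0.0705, so the approximation is valid.

4.36e-11 M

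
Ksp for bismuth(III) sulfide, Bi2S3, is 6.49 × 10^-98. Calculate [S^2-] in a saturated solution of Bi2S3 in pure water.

4.29e-20 M

Bi2S3(s) <=> 2 Bi^3+(aq) + 3 S^2-(aq)
Ksp = [Bi^3+]^2[S^2-]^3
If s mol/L of Bi2S3 dissolves, [Bi^3+] = 2s and [S^2-] = 3s.
Substituting: Ksp = (2s)^2(3s)^3 = 108s^5
s^5 = 6.49 × 10^-98 / 108, so s = 1.431 x 10^-20 M
[S^2-] = 3s = 4.29 × 10^-20 M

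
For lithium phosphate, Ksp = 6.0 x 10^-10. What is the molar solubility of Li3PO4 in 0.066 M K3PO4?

s ≈ 7.0 × 10^-4 M

Li3PO4(s) ⇌ 3 Li^+ + PO4^3-
Ksp = [Li^+]^3[PO4^3-]
If s mol/L dissolves here, [Li^+] = 3s, [PO4^3-] = 0.066 + s ≈ 0.066 (since PO4^3- from K3PO4 dominates).
Ksp ≈ (3s)^3 × 0.066
s = 7.0 × 10^-4 M
Check: s = 7.0 x 10^-4 ≪ 0.066, so the approximation is valid.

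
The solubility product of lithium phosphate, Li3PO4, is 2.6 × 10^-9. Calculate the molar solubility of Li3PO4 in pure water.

Li3PO4(s) ⇌ 3 Li^+(aq) + PO4^3-(aq)
Ksp = [Li^+]^3[PO4^3-]
For each mole of Li3PO4 that dissolves: [Li^+] = 3s, [PO4^3-] = s.
So Ksp = (3s)^3 × s = 27s^4
s = (2.6 × 10^-9 / 27)^(1/4) = 3.1 × 10^-3 M

s ≈ 3.1 × 10^-3 M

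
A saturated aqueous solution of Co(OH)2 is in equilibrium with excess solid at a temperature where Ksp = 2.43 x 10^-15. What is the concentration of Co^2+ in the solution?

[Co^2+] = 8.47e-6 M

Co(OH)2(s) ⇌ Co^2+ + 2 OH^-
Ksp = [Co^2+][OH^-]^2
With molar solubility s: [Co^2+] = s, [OH^-] = 2s.
Ksp = s(2s)^2 = 4s^3
Solving, s = (2.43 x 10^-15/4)^(1/3) = 8.469 × 10^-6 M
[Co^2+] = s = 8.47 x 10^-6 M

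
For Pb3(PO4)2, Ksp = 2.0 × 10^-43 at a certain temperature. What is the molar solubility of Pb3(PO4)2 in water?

s = 1.1 x 10^-9 M

Pb3(PO4)2(s) <=> 3 Pb^2+(aq) + 2 PO4^3-(aq)
Ksp = [Pb^2+]^3[PO4^3-]^2
For each mole of Pb3(PO4)2 that dissolves: [Pb^2+] = 3s, [PO4^3-] = 2s.
Substituting: Ksp = (3s)^3(2s)^2 = 108s^5
s^5 = 2.0 × 10^-43 / 108, so s = 1.1 × 10^-9 M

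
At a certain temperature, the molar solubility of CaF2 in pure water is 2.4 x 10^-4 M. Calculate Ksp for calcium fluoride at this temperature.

CaF2(s) ⇌ Ca^2+ + 2 F^-
If s mol/L of CaF2 dissolves, [Ca^2+] = s and [F^-] = 2s.
Ksp = [Ca^2+][F^-]^2
Substituting: Ksp = s(2s)^2 = 4s^3
With s = 2.4 × 10^-4: Ksp = 5.5 x 10^-11

5.5 × 10^-11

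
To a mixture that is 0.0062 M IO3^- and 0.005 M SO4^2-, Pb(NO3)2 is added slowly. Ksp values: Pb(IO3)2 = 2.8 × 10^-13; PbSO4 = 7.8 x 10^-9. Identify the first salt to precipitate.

Pb(IO3)2

Each salt begins to precipitate when Q = Ksp, i.e. when [Pb^2+] reaches its threshold.
For Pb(IO3)2: 2.8 × 10^-13 = (0.0062)^2 × [Pb^2+]  ⇒  [Pb^2+] = 7.3 × 10^-9 M.
For PbSO4: 7.8 x 10^-9 = 0.005 × [Pb^2+]  ⇒  [Pb^2+] = 1.6 x 10^-6 M.
The salt with the lower threshold [Pb^2+] precipitates first: Pb(IO3)2.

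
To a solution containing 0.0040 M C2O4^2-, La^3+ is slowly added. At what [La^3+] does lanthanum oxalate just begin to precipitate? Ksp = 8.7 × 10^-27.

3.7 × 10^-10 M

La2(C2O4)3(s) ⇌ 2 La^3+ + 3 C2O4^2-
Ksp = [La^3+]^2[C2O4^2-]^3
Precipitation begins when Q = Ksp. With [C2O4^2-] = 0.0040 M:
8.7 × 10^-27 = (0.0040)^3 × [La^3+]^2
[La^3+] = (8.7 × 10^-27 / 6.40 x 10^-8)^(1/2) = 3.7 × 10^-10 M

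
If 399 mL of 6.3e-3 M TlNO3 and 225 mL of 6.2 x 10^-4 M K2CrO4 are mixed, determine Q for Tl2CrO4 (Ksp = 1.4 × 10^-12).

Total volume = 399 + 225 = 624 mL.
[Tl^+] = 6.3 x 10^-3 × (399/624) = 4.03 x 10^-3 M
[CrO4^2-] = 6.2 x 10^-4 × (225/624) = 2.24 × 10^-4 M
Tl2CrO4(s) <=> 2 Tl^+ + CrO4^2-, so Q = [Tl^+]^2[CrO4^2-]
Q = (4.03 x 10^-3)^2(2.24 x 10^-4) = 3.6 × 10^-9
Q > Ksp, so Tl2CrO4 will precipitate.

Q = 3.6 × 10^-9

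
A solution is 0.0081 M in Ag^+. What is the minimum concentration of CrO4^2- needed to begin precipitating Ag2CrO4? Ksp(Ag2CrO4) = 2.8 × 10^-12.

Ag2CrO4(s) ⇌ 2 Ag^+(aq) + CrO4^2-(aq)
Ksp = [Ag^+]^2[CrO4^2-]
Precipitation begins when Q = Ksp. With [Ag^+] = 0.0081 M:
2.8 × 10^-12 = (0.0081)^2 × [CrO4^2-]
[CrO4^2-] = (2.8 × 10^-12 / 6.56 x 10^-5) = 4.3 x 10^-8 M

4.3e-8 M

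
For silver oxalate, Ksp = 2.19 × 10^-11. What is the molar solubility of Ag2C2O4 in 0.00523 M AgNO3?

s ≈ 8.01 × 10^-7 M

Ag2C2O4(s) <=> 2 Ag^+(aq) + C2O4^2-(aq)
Ksp = [Ag^+]^2[C2O4^2-]
If s mol/L dissolves here, [Ag^+] = 0.00523 + 2s ≈ 0.00523, [C2O4^2-] = s (since Ag^+ from AgNO3 dominates).
Ksp ≈ (0.00523)^2 × s
s = 8.01 × 10^-7 M
Check: 2s = 1.6 × 10^-6 ≪ 0.00523, so the approximation is valid.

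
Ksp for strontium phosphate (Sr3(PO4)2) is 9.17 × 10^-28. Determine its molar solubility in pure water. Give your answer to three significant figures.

Sr3(PO4)2(s) ⇌ 3 Sr^2+(aq) + 2 PO4^3-(aq)
Ksp = [Sr^2+]^3[PO4^3-]^2
For each mole of Sr3(PO4)2 that dissolves: [Sr^2+] = 3s, [PO4^3-] = 2s.
So Ksp = (3s)^3 × (2s)^2 = 108s^5
s^5 = 9.17 × 10^-28 / 108, so s = 1.53 x 10^-6 M

1.53 × 10^-6 M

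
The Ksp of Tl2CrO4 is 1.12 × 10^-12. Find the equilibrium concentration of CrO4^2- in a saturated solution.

[CrO4^2-] ≈ 6.54e-5 M

Tl2CrO4(s) ⇌ 2 Tl^+ + CrO4^2-
Ksp = [Tl^+]^2[CrO4^2-]
For each mole of Tl2CrO4 that dissolves: [Tl^+] = 2s, [CrO4^2-] = s.
Ksp = (2s)^2s = 4s^3
s = (1.12 × 10^-12 / 4)^(1/3) = 6.542 × 10^-5 M
[CrO4^2-] = s = 6.54 × 10^-5 M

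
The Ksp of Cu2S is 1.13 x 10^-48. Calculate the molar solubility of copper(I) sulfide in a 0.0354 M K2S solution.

s ≈ 2.82 x 10^-24 M

Cu2S(s) ⇌ 2 Cu^+(aq) + S^2-(aq)
Ksp = [Cu^+]^2[S^2-]
If s mol/L dissolves here, [Cu^+] = 2s, [S^2-] = 0.0354 + s ≈ 0.0354 (common-ion effect: S^2- is already 0.0354 M).
Ksp ≈ (2s)^2 × 0.0354
s = 2.82 × 10^-24 M
Check: s = 2.8 × 10^-24 ≪ 0.0354, so the approximation is valid.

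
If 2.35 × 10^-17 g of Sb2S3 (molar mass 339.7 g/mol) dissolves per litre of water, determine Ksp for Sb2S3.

Molar solubility s = (2.35 × 10^-17 g/L) / (339.7 g/mol) = 6.918 x 10^-20 M.
Sb2S3(s) ⇌ 2 Sb^3+(aq) + 3 S^2-(aq)
If s mol/L of Sb2S3 dissolves, [Sb^3+] = 2s and [S^2-] = 3s.
Ksp = [Sb^3+]^2[S^2-]^3
Substituting: Ksp = (2s)^2(3s)^3 = 108s^5
Ksp = 108 × (6.918 × 10^-20)^5 = 1.71 × 10^-94

Ksp ≈ 1.71 × 10^-94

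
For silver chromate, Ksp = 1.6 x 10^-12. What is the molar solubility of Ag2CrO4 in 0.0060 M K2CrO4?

Ag2CrO4(s) ⇌ 2 Ag^+(aq) + CrO4^2-(aq)
Ksp = [Ag^+]^2[CrO4^2-]
Let s be the molar solubility in this solution. [Ag^+] = 2s, [CrO4^2-] = 0.0060 + s ≈ 0.0060 (since CrO4^2- from K2CrO4 dominates).
Ksp ≈ (2s)^2 × 0.0060
s = 8.2 x 10^-6 M
Check: s = 8.2 × 10^-6 ≪ 0.0060, so the approximation is valid.

s ≈ 8.2e-6 M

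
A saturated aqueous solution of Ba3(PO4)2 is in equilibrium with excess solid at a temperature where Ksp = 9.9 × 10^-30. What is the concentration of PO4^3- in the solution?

Ba3(PO4)2(s) ⇌ 3 Ba^2+ + 2 PO4^3-
Ksp = [Ba^2+]^3[PO4^3-]^2
Let s = molar solubility. Then [Ba^2+] = 3s and [PO4^3-] = 2s.
So Ksp = (3s)^3 × (2s)^2 = 108s^5
s = (9.9 × 10^-30 / 108)^(1/5) = 6.20 × 10^-7 M
[PO4^3-] = 2s = 1.2 × 10^-6 M

1.2 × 10^-6 M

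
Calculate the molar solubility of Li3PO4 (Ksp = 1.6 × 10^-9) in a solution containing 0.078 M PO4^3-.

s ≈ 9.1e-4 M

Li3PO4(s) ⇌ 3 Li^+ + PO4^3-
Ksp = [Li^+]^3[PO4^3-]
If s mol/L dissolves here, [Li^+] = 3s, [PO4^3-] = 0.078 + s ≈ 0.078 (since the PO4^3- already present dominates).
Ksp ≈ (3s)^3 × 0.078
s = 9.1 × 10^-4 M
Check: s = 9.1 × 10^-4 ≪ 0.078, so the approximation is valid.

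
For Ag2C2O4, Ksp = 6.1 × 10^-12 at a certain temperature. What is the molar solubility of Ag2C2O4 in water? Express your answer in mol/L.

Ag2C2O4(s) <=> 2 Ag^+(aq) + C2O4^2-(aq)
Ksp = [Ag^+]^2[C2O4^2-]
For each mole of Ag2C2O4 that dissolves: [Ag^+] = 2s, [C2O4^2-] = s.
So Ksp = (2s)^2 × s = 4s^3
Solving, s = (6.1 × 10^-12/4)^(1/3) = 1.2 × 10^-4 M

1.2e-4 M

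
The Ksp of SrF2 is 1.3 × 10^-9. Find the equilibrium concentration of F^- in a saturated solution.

SrF2(s) <=> Sr^2+ + 2 F^-
Ksp = [Sr^2+][F^-]^2
Let s = molar solubility. Then [Sr^2+] = s and [F^-] = 2s.
So Ksp = s × (2s)^2 = 4s^3
Solving, s = (1.3 × 10^-9/4)^(1/3) = 6.88 × 10^-4 M
[F^-] = 2s = 1.4 × 10^-3 M

1.4e-3 M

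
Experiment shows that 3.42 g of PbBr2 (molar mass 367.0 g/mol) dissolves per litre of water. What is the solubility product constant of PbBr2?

Molar solubility s = (3.42 g/L) / (367.0 g/mol) = 9.319 x 10^-3 M.
PbBr2(s) ⇌ Pb^2+ + 2 Br^-
Let s = molar solubility. Then [Pb^2+] = s and [Br^-] = 2s.
Ksp = [Pb^2+][Br^-]^2
So Ksp = s × (2s)^2 = 4s^3
Ksp = 4 × (9.319 x 10^-3)^3 = 3.24 x 10^-6

Ksp = 3.24 x 10^-6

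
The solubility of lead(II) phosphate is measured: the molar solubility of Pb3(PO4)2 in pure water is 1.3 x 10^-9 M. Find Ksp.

4.0 × 10^-43

Pb3(PO4)2(s) ⇌ 3 Pb^2+ + 2 PO4^3-
With molar solubility s: [Pb^2+] = 3s, [PO4^3-] = 2s.
Ksp = [Pb^2+]^3[PO4^3-]^2
Substituting: Ksp = (3s)^3(2s)^2 = 108s^5
Ksp = 108 × (1.3 × 10^-9)^5 = 4.0 x 10^-43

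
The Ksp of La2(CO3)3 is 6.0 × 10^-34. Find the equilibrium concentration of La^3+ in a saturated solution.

La2(CO3)3(s) ⇌ 2 La^3+ + 3 CO3^2-
Ksp = [La^3+]^2[CO3^2-]^3
Let s = molar solubility. Then [La^3+] = 2s and [CO3^2-] = 3s.
So Ksp = (2s)^2 × (3s)^3 = 108s^5
s^5 = 6.0 × 10^-34 / 108, so s = 8.89 × 10^-8 M
[La^3+] = 2s = 1.8 × 10^-7 M

[La^3+] ≈ 1.8 x 10^-7 M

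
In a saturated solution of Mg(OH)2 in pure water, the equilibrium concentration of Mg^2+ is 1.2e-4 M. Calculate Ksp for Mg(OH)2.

6.9 x 10^-12

Mg(OH)2(s) <=> Mg^2+(aq) + 2 OH^-(aq)
Stoichiometry gives [OH^-] = (2/1)[Mg^2+] = 2.40 x 10^-4 M.
Ksp = [Mg^2+][OH^-]^2
Ksp = 1.2 × 10^-4 × (2.40 × 10^-4)^2 = 6.9 × 10^-12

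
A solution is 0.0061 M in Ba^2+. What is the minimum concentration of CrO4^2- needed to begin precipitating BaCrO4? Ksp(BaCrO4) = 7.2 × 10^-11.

BaCrO4(s) <=> Ba^2+ + CrO4^2-
Ksp = [Ba^2+][CrO4^2-]
Precipitation begins when Q = Ksp. With [Ba^2+] = 0.0061 M:
7.2 × 10^-11 = (0.0061) × [CrO4^2-]
[CrO4^2-] = (7.2 × 10^-11 / 6.1 × 10^-3) = 1.2 x 10^-8 M

[CrO4^2-] = 1.2 × 10^-8 M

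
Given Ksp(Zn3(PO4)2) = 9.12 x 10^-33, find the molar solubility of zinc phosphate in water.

1.53 × 10^-7 M

Zn3(PO4)2(s) <=> 3 Zn^2+ + 2 PO4^3-
Ksp = [Zn^2+]^3[PO4^3-]^2
If s mol/L of Zn3(PO4)2 dissolves, [Zn^2+] = 3s and [PO4^3-] = 2s.
Substituting: Ksp = (3s)^3(2s)^2 = 108s^5
Solving, s = (9.12 x 10^-33/108)^(1/5) = 1.53 × 10^-7 M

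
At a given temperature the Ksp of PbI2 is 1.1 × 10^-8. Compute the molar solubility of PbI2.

PbI2(s) <=> Pb^2+ + 2 I^-
Ksp = [Pb^2+][I^-]^2
If s mol/L of PbI2 dissolves, [Pb^2+] = s and [I^-] = 2s.
So Ksp = s × (2s)^2 = 4s^3
Solving, s = (1.1 × 10^-8/4)^(1/3) = 1.4 × 10^-3 M

1.4 × 10^-3 M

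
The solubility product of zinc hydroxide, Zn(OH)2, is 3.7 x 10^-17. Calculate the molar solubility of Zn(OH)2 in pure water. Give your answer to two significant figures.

s ≈ 2.1 × 10^-6 M

Zn(OH)2(s) ⇌ Zn^2+ + 2 OH^-
Ksp = [Zn^2+][OH^-]^2
With molar solubility s: [Zn^2+] = s, [OH^-] = 2s.
Ksp = s(2s)^2 = 4s^3
Solving, s = (3.7 x 10^-17/4)^(1/3) = 2.1 x 10^-6 M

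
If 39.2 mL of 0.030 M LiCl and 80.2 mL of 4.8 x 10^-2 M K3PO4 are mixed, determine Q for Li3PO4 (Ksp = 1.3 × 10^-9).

Total volume = 39.2 + 80.2 = 119.4 mL.
[Li^+] = 3.0 × 10^-2 × (39.2/119.4) = 9.85 × 10^-3 M
[PO4^3-] = 4.8 x 10^-2 × (80.2/119.4) = 3.22 × 10^-2 M
Li3PO4(s) <=> 3 Li^+(aq) + PO4^3-(aq), so Q = [Li^+]^3[PO4^3-]
Q = (9.85 x 10^-3)^3(3.22 × 10^-2) = 3.1 × 10^-8
Q > Ksp, so Li3PO4 will precipitate.

Q ≈ 3.1e-8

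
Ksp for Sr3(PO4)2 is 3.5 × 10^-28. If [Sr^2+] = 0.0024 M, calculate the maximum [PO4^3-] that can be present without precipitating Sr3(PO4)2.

Sr3(PO4)2(s) ⇌ 3 Sr^2+ + 2 PO4^3-
Ksp = [Sr^2+]^3[PO4^3-]^2
Precipitation begins when Q = Ksp. With [Sr^2+] = 0.0024 M:
3.5 × 10^-28 = (0.0024)^3 × [PO4^3-]^2
[PO4^3-] = (3.5 × 10^-28 / 1.38 x 10^-8)^(1/2) = 1.6 x 10^-10 M

[PO4^3-] ≈ 1.6 x 10^-10 M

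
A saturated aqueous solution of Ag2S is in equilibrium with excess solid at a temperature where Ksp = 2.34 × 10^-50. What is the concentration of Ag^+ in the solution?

[Ag^+] = 3.60e-17 M

Ag2S(s) ⇌ 2 Ag^+ + S^2-
Ksp = [Ag^+]^2[S^2-]
Let s = molar solubility. Then [Ag^+] = 2s and [S^2-] = s.
Ksp = (2s)^2s = 4s^3
s^3 = 2.34 × 10^-50 / 4, so s = 1.802 × 10^-17 M
[Ag^+] = 2s = 3.60 x 10^-17 M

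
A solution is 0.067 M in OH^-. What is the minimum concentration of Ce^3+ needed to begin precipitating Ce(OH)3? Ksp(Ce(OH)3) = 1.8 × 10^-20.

Ce(OH)3(s) ⇌ Ce^3+(aq) + 3 OH^-(aq)
Ksp = [Ce^3+][OH^-]^3
Precipitation begins when Q = Ksp. With [OH^-] = 0.067 M:
1.8 × 10^-20 = (0.067)^3 × [Ce^3+]
[Ce^3+] = (1.8 × 10^-20 / 3.01 x 10^-4) = 6.0 x 10^-17 M

[Ce^3+] = 6.0 × 10^-17 M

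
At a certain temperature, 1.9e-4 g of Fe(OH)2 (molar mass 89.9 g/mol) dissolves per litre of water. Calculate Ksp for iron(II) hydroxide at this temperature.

Molar solubility s = (1.9 × 10^-4 g/L) / (89.9 g/mol) = 2.11 x 10^-6 M.
Fe(OH)2(s) ⇌ Fe^2+ + 2 OH^-
With molar solubility s: [Fe^2+] = s, [OH^-] = 2s.
Ksp = [Fe^2+][OH^-]^2
Substituting: Ksp = s(2s)^2 = 4s^3
Ksp = 4 × (2.11 x 10^-6)^3 = 3.8 × 10^-17

Ksp ≈ 3.8 × 10^-17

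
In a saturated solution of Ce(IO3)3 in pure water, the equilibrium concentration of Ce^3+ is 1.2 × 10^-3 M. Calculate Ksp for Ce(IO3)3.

Ksp = 5.6 x 10^-11

Ce(IO3)3(s) ⇌ Ce^3+(aq) + 3 IO3^-(aq)
Stoichiometry gives [IO3^-] = (3/1)[Ce^3+] = 3.60 x 10^-3 M.
Ksp = [Ce^3+][IO3^-]^3
Ksp = 1.2 x 10^-3 × (3.60 x 10^-3)^3 = 5.6 x 10^-11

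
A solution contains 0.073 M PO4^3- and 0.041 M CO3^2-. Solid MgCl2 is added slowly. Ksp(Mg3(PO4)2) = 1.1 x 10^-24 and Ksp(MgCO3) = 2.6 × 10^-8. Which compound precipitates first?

Precipitation of each salt starts when its ion product equals its Ksp.
For Mg3(PO4)2: 1.1 x 10^-24 = (0.073)^2 × [Mg^2+]^3  ⇒  [Mg^2+] = 5.9 × 10^-8 M.
For MgCO3: 2.6 × 10^-8 = 0.041 × [Mg^2+]  ⇒  [Mg^2+] = 6.3 x 10^-7 M.
The salt with the lower threshold [Mg^2+] precipitates first: Mg3(PO4)2.

Mg3(PO4)2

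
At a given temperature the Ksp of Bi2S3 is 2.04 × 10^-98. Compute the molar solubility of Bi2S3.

1.14 x 10^-20 M

Bi2S3(s) ⇌ 2 Bi^3+ + 3 S^2-
Ksp = [Bi^3+]^2[S^2-]^3
Let s = molar solubility. Then [Bi^3+] = 2s and [S^2-] = 3s.
So Ksp = (2s)^2 × (3s)^3 = 108s^5
s = (2.04 × 10^-98 / 108)^(1/5) = 1.14 × 10^-20 M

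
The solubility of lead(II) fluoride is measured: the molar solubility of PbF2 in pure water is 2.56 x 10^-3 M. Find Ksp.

PbF2(s) ⇌ Pb^2+(aq) + 2 F^-(aq)
With molar solubility s: [Pb^2+] = s, [F^-] = 2s.
Ksp = [Pb^2+][F^-]^2
So Ksp = s × (2s)^2 = 4s^3
Ksp = 4 × (2.56 × 10^-3)^3 = 6.71 x 10^-8

6.71 x 10^-8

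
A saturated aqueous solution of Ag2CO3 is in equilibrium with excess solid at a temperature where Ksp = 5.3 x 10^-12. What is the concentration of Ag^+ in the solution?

Ag2CO3(s) ⇌ 2 Ag^+(aq) + CO3^2-(aq)
Ksp = [Ag^+]^2[CO3^2-]
Let s = molar solubility. Then [Ag^+] = 2s and [CO3^2-] = s.
So Ksp = (2s)^2 × s = 4s^3
s = (5.3 x 10^-12 / 4)^(1/3) = 1.10 × 10^-4 M
[Ag^+] = 2s = 2.2 x 10^-4 M

[Ag^+] ≈ 2.2 × 10^-4 M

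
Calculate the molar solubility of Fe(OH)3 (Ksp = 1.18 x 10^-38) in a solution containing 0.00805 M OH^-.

s ≈ 2.26e-32 M

Fe(OH)3(s) ⇌ Fe^3+(aq) + 3 OH^-(aq)
Ksp = [Fe^3+][OH^-]^3
Let s be the molar solubility in this solution. [Fe^3+] = s, [OH^-] = 0.00805 + 3s ≈ 0.00805 (Ksp is small, so little additional dissolves).
Ksp ≈ s × (0.00805)^3
s = 2.26 × 10^-32 M
Check: 3s = 6.8 × 10^-32 ≪ 0.00805, so the approximation is valid.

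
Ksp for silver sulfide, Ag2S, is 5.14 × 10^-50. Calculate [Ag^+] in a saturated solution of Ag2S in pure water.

[Ag^+] ≈ 4.68 x 10^-17 M

Ag2S(s) ⇌ 2 Ag^+(aq) + S^2-(aq)
Ksp = [Ag^+]^2[S^2-]
If s mol/L of Ag2S dissolves, [Ag^+] = 2s and [S^2-] = s.
So Ksp = (2s)^2 × s = 4s^3
Solving, s = (5.14 × 10^-50/4)^(1/3) = 2.342 × 10^-17 M
[Ag^+] = 2s = 4.68 x 10^-17 M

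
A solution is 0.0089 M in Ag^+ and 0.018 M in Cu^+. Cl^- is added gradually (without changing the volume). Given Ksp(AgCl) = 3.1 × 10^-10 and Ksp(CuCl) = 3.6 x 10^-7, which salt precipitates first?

AgCl

Precipitation of each salt starts when its ion product equals its Ksp.
For AgCl: 3.1 × 10^-10 = 0.0089 × [Cl^-]  ⇒  [Cl^-] = 3.5 × 10^-8 M.
For CuCl: 3.6 x 10^-7 = 0.018 × [Cl^-]  ⇒  [Cl^-] = 2.0 × 10^-5 M.
The salt with the lower threshold [Cl^-] precipitates first: AgCl.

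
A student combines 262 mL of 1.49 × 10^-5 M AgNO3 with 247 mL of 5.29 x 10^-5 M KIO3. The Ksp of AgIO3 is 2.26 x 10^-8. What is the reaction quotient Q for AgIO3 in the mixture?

Q ≈ 1.97e-10

Total volume = 262 + 247 = 509 mL.
[Ag^+] = 1.49 x 10^-5 × (262/509) = 7.670 × 10^-6 M
[IO3^-] = 5.29 × 10^-5 × (247/509) = 2.567 × 10^-5 M
AgIO3(s) ⇌ Ag^+ + IO3^-, so Q = [Ag^+][IO3^-]
Q = (7.670 x 10^-6)(2.567 x 10^-5) = 1.97 x 10^-10
Q < Ksp, so no precipitate of AgIO3 forms.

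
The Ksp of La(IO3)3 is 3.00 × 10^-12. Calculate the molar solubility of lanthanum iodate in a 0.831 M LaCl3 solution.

s = 5.11 × 10^-5 M

La(IO3)3(s) ⇌ La^3+(aq) + 3 IO3^-(aq)
Ksp = [La^3+][IO3^-]^3
Let s be the molar solubility in this solution. [La^3+] = 0.831 + s ≈ 0.831, [IO3^-] = 3s (common-ion effect: La^3+ is already 0.831 M).
Ksp ≈ 0.831 × (3s)^3
s = 5.11 x 10^-5 M
Check: s = 5.1 × 10^-5 ≪ 0.831, so the approximation is valid.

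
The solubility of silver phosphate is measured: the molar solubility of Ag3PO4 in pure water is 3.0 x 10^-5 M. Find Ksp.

Ag3PO4(s) ⇌ 3 Ag^+(aq) + PO4^3-(aq)
Let s = molar solubility. Then [Ag^+] = 3s and [PO4^3-] = s.
Ksp = [Ag^+]^3[PO4^3-]
Ksp = (3s)^3s = 27s^4
Ksp = 27 × (3.0 x 10^-5)^4 = 2.2 x 10^-17

Ksp = 2.2 x 10^-17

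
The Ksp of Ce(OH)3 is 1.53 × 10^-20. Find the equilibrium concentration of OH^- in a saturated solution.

[OH^-] = 1.46 × 10^-5 M

Ce(OH)3(s) <=> Ce^3+(aq) + 3 OH^-(aq)
Ksp = [Ce^3+][OH^-]^3
For each mole of Ce(OH)3 that dissolves: [Ce^3+] = s, [OH^-] = 3s.
Ksp = s(3s)^3 = 27s^4
s^4 = 1.53 × 10^-20 / 27, so s = 4.879 x 10^-6 M
[OH^-] = 3s = 1.46 × 10^-5 M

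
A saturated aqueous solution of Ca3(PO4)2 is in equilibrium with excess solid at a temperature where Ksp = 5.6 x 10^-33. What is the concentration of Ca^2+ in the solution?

Ca3(PO4)2(s) ⇌ 3 Ca^2+(aq) + 2 PO4^3-(aq)
Ksp = [Ca^2+]^3[PO4^3-]^2
With molar solubility s: [Ca^2+] = 3s, [PO4^3-] = 2s.
Ksp = (3s)^3(2s)^2 = 108s^5
Solving, s = (5.6 x 10^-33/108)^(1/5) = 1.39 × 10^-7 M
[Ca^2+] = 3s = 4.2 × 10^-7 M

[Ca^2+] = 4.2 x 10^-7 M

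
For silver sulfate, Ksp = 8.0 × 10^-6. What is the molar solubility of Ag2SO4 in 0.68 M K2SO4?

s ≈ 1.7e-3 M

Ag2SO4(s) ⇌ 2 Ag^+ + SO4^2-
Ksp = [Ag^+]^2[SO4^2-]
Let s = moles of Ag2SO4 that dissolve per litre. [Ag^+] = 2s, [SO4^2-] = 0.68 + s ≈ 0.68 (common-ion effect: SO4^2- is already 0.68 M).
Ksp ≈ (2s)^2 × 0.68
s = 1.7 × 10^-3 M
Check: s = 1.7 x 10^-3 ≪ 0.68, so the approximation is valid.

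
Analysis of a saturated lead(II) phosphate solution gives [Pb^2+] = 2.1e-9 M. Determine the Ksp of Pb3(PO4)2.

Pb3(PO4)2(s) <=> 3 Pb^2+ + 2 PO4^3-
Stoichiometry gives [PO4^3-] = (2/3)[Pb^2+] = 1.40 × 10^-9 M.
Ksp = [Pb^2+]^3[PO4^3-]^2
Ksp = (2.1 x 10^-9)^3 × (1.40 × 10^-9)^2 = 1.8 x 10^-44

Ksp = 1.8 x 10^-44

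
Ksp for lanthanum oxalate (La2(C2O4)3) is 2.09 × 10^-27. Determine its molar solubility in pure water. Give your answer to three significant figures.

1.81e-6 M

La2(C2O4)3(s) <=> 2 La^3+(aq) + 3 C2O4^2-(aq)
Ksp = [La^3+]^2[C2O4^2-]^3
Let s = molar solubility. Then [La^3+] = 2s and [C2O4^2-] = 3s.
Substituting: Ksp = (2s)^2(3s)^3 = 108s^5
s^5 = 2.09 × 10^-27 / 108, so s = 1.81 x 10^-6 M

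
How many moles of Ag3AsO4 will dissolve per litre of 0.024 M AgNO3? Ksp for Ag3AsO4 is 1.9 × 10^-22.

Ag3AsO4(s) <=> 3 Ag^+ + AsO4^3-
Ksp = [Ag^+]^3[AsO4^3-]
Let s = moles of Ag3AsO4 that dissolve per litre. [Ag^+] = 0.024 + 3s ≈ 0.024, [AsO4^3-] = s (common-ion effect: Ag^+ is already 0.024 M).
Ksp ≈ (0.024)^3 × s
s = 1.4 × 10^-17 M
Check: 3s = 4.1 × 10^-17 ≪ 0.024, so the approximation is valid.

s = 1.4e-17 M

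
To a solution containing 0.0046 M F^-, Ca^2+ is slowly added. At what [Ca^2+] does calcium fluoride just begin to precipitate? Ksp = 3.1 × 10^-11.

CaF2(s) ⇌ Ca^2+ + 2 F^-
Ksp = [Ca^2+][F^-]^2
Precipitation begins when Q = Ksp. With [F^-] = 0.0046 M:
3.1 × 10^-11 = (0.0046)^2 × [Ca^2+]
[Ca^2+] = (3.1 × 10^-11 / 2.12 × 10^-5) = 1.5 × 10^-6 M

[Ca^2+] ≈ 1.5 × 10^-6 M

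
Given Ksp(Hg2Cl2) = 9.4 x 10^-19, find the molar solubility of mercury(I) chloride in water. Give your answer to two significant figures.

Hg2Cl2(s) <=> Hg2^2+(aq) + 2 Cl^-(aq)
Ksp = [Hg2^2+][Cl^-]^2
For each mole of Hg2Cl2 that dissolves: [Hg2^2+] = s, [Cl^-] = 2s.
Ksp = s(2s)^2 = 4s^3
Solving, s = (9.4 x 10^-19/4)^(1/3) = 6.2 × 10^-7 M

s ≈ 6.2e-7 M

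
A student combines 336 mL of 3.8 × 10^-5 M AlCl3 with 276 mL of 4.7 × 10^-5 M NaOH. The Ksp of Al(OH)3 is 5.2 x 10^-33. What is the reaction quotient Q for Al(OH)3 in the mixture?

Total volume = 336 + 276 = 612 mL.
[Al^3+] = 3.8 × 10^-5 × (336/612) = 2.09 × 10^-5 M
[OH^-] = 4.7 × 10^-5 × (276/612) = 2.12 x 10^-5 M
Al(OH)3(s) ⇌ Al^3+(aq) + 3 OH^-(aq), so Q = [Al^3+][OH^-]^3
Q = (2.09 × 10^-5)(2.12 × 10^-5)^3 = 2.0 x 10^-19
Q > Ksp, so Al(OH)3 will precipitate.

Q ≈ 2.0e-19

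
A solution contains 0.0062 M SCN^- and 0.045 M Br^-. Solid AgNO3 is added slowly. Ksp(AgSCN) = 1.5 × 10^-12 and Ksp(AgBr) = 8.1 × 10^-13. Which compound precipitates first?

Precipitation of each salt starts when its ion product equals its Ksp.
For AgSCN: 1.5 × 10^-12 = 0.0062 × [Ag^+]  ⇒  [Ag^+] = 2.4 x 10^-10 M.
For AgBr: 8.1 × 10^-13 = 0.045 × [Ag^+]  ⇒  [Ag^+] = 1.8 × 10^-11 M.
The salt with the lower threshold [Ag^+] precipitates first: AgBr.

AgBr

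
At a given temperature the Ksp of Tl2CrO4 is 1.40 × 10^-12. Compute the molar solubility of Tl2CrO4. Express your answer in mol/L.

Tl2CrO4(s) ⇌ 2 Tl^+ + CrO4^2-
Ksp = [Tl^+]^2[CrO4^2-]
Let s = molar solubility. Then [Tl^+] = 2s and [CrO4^2-] = s.
So Ksp = (2s)^2 × s = 4s^3
s = (1.40 × 10^-12 / 4)^(1/3) = 7.05 x 10^-5 M

s ≈ 7.05 × 10^-5 M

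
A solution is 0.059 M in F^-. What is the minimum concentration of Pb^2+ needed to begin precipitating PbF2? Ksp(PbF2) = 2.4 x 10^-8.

[Pb^2+] = 6.9e-6 M

PbF2(s) <=> Pb^2+(aq) + 2 F^-(aq)
Ksp = [Pb^2+][F^-]^2
Precipitation begins when Q = Ksp. With [F^-] = 0.059 M:
2.4 x 10^-8 = (0.059)^2 × [Pb^2+]
[Pb^2+] = (2.4 x 10^-8 / 3.48 x 10^-3) = 6.9 x 10^-6 M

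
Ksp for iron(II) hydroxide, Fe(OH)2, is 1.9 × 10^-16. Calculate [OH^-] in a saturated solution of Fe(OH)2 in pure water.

7.2 x 10^-6 M

Fe(OH)2(s) ⇌ Fe^2+(aq) + 2 OH^-(aq)
Ksp = [Fe^2+][OH^-]^2
Let s = molar solubility. Then [Fe^2+] = s and [OH^-] = 2s.
So Ksp = s × (2s)^2 = 4s^3
s = (1.9 × 10^-16 / 4)^(1/3) = 3.62 × 10^-6 M
[OH^-] = 2s = 7.2 × 10^-6 M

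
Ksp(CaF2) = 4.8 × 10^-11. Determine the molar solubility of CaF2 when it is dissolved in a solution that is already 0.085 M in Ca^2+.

1.2 × 10^-5 M

CaF2(s) <=> Ca^2+ + 2 F^-
Ksp = [Ca^2+][F^-]^2
If s mol/L dissolves here, [Ca^2+] = 0.085 + s ≈ 0.085, [F^-] = 2s (common-ion effect: Ca^2+ is already 0.085 M).
Ksp ≈ 0.085 × (2s)^2
s = 1.2 x 10^-5 M
Check: s = 1.2 × 10^-5 ≪ 0.085, so the approximation is valid.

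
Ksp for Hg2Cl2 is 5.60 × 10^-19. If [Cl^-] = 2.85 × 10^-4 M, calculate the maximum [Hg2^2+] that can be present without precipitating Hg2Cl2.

Hg2Cl2(s) ⇌ Hg2^2+ + 2 Cl^-
Ksp = [Hg2^2+][Cl^-]^2
Precipitation begins when Q = Ksp. With [Cl^-] = 2.85 × 10^-4 M:
5.60 × 10^-19 = (2.85 × 10^-4)^2 × [Hg2^2+]
[Hg2^2+] = (5.60 × 10^-19 / 8.123 x 10^-8) = 6.89 × 10^-12 M

[Hg2^2+] = 6.89 × 10^-12 M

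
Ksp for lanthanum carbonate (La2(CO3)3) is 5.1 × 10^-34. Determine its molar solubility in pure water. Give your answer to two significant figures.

La2(CO3)3(s) <=> 2 La^3+ + 3 CO3^2-
Ksp = [La^3+]^2[CO3^2-]^3
Let s = molar solubility. Then [La^3+] = 2s and [CO3^2-] = 3s.
Ksp = (2s)^2(3s)^3 = 108s^5
Solving, s = (5.1 × 10^-34/108)^(1/5) = 8.6 × 10^-8 M

s ≈ 8.6 × 10^-8 M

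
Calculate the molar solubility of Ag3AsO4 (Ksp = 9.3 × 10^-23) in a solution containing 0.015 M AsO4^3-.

Ag3AsO4(s) <=> 3 Ag^+ + AsO4^3-
Ksp = [Ag^+]^3[AsO4^3-]
If s mol/L dissolves here, [Ag^+] = 3s, [AsO4^3-] = 0.015 + s ≈ 0.015 (since the AsO4^3- already present dominates).
Ksp ≈ (3s)^3 × 0.015
s = 6.1 × 10^-8 M
Check: s = 6.1 × 10^-8 ≪ 0.015, so the approximation is valid.

s ≈ 6.1 x 10^-8 M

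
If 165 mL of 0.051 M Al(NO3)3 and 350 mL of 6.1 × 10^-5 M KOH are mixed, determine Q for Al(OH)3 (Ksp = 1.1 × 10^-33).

1.2e-15

Total volume = 165 + 350 = 515 mL.
[Al^3+] = 5.1 x 10^-2 × (165/515) = 1.63 x 10^-2 M
[OH^-] = 6.1 x 10^-5 × (350/515) = 4.15 × 10^-5 M
Al(OH)3(s) <=> Al^3+ + 3 OH^-, so Q = [Al^3+][OH^-]^3
Q = (1.63 x 10^-2)(4.15 x 10^-5)^3 = 1.2 × 10^-15
Q > Ksp, so Al(OH)3 will precipitate.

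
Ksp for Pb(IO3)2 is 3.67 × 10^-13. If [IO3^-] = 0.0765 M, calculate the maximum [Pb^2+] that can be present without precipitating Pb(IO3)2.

Pb(IO3)2(s) ⇌ Pb^2+(aq) + 2 IO3^-(aq)
Ksp = [Pb^2+][IO3^-]^2
Precipitation begins when Q = Ksp. With [IO3^-] = 0.0765 M:
3.67 × 10^-13 = (0.0765)^2 × [Pb^2+]
[Pb^2+] = (3.67 × 10^-13 / 5.852 × 10^-3) = 6.27 × 10^-11 M

[Pb^2+] = 6.27 x 10^-11 M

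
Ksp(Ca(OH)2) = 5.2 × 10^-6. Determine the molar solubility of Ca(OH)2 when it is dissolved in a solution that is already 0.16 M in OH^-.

Ca(OH)2(s) ⇌ Ca^2+ + 2 OH^-
Ksp = [Ca^2+][OH^-]^2
If s mol/L dissolves here, [Ca^2+] = s, [OH^-] = 0.16 + 2s ≈ 0.16 (common-ion effect: OH^- is already 0.16 M).
Ksp ≈ s × (0.16)^2
s = 2.0 × 10^-4 M
Check: 2s = 4.1 × 10^-4 ≪ 0.16, so the approximation is valid.

2.0e-4 M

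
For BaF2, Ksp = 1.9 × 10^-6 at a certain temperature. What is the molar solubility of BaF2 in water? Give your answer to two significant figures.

7.8e-3 M

BaF2(s) ⇌ Ba^2+ + 2 F^-
Ksp = [Ba^2+][F^-]^2
For each mole of BaF2 that dissolves: [Ba^2+] = s, [F^-] = 2s.
Ksp = s(2s)^2 = 4s^3
Solving, s = (1.9 × 10^-6/4)^(1/3) = 7.8 × 10^-3 M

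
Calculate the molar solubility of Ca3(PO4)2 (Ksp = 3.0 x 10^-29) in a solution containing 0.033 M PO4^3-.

Ca3(PO4)2(s) <=> 3 Ca^2+ + 2 PO4^3-
Ksp = [Ca^2+]^3[PO4^3-]^2
Let s be the molar solubility in this solution. [Ca^2+] = 3s, [PO4^3-] = 0.033 + 2s ≈ 0.033 (Ksp is small, so little additional dissolves).
Ksp ≈ (3s)^3 × (0.033)^2
s = 1.0 x 10^-9 M
Check: 2s = 2.0 × 10^-9 ≪ 0.033, so the approximation is valid.

s ≈ 1.0e-9 M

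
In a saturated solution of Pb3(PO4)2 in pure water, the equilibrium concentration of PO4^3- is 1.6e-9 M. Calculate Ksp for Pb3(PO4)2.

Ksp = 3.5e-44

Pb3(PO4)2(s) ⇌ 3 Pb^2+ + 2 PO4^3-
Stoichiometry gives [Pb^2+] = (3/2)[PO4^3-] = 2.40 × 10^-9 M.
Ksp = [Pb^2+]^3[PO4^3-]^2
Ksp = (2.40 × 10^-9)^3 × (1.6 × 10^-9)^2 = 3.5 x 10^-44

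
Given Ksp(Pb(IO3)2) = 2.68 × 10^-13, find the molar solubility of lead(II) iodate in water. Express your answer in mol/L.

4.06 x 10^-5 M

Pb(IO3)2(s) ⇌ Pb^2+ + 2 IO3^-
Ksp = [Pb^2+][IO3^-]^2
Let s = molar solubility. Then [Pb^2+] = s and [IO3^-] = 2s.
So Ksp = s × (2s)^2 = 4s^3
Solving, s = (2.68 × 10^-13/4)^(1/3) = 4.06 x 10^-5 M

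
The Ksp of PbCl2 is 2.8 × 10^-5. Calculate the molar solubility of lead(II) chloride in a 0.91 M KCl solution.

s ≈ 3.4e-5 M

PbCl2(s) <=> Pb^2+(aq) + 2 Cl^-(aq)
Ksp = [Pb^2+][Cl^-]^2
If s mol/L dissolves here, [Pb^2+] = s, [Cl^-] = 0.91 + 2s ≈ 0.91 (since Cl^- from KCl dominates).
Ksp ≈ s × (0.91)^2
s = 3.4 x 10^-5 M
Check: 2s = 6.8 × 10^-5 ≪ 0.91, so the approximation is valid.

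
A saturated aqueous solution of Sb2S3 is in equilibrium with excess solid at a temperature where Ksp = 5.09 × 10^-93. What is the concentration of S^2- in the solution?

Sb2S3(s) <=> 2 Sb^3+ + 3 S^2-
Ksp = [Sb^3+]^2[S^2-]^3
With molar solubility s: [Sb^3+] = 2s, [S^2-] = 3s.
Substituting: Ksp = (2s)^2(3s)^3 = 108s^5
Solving, s = (5.09 × 10^-93/108)^(1/5) = 1.364 x 10^-19 M
[S^2-] = 3s = 4.09 × 10^-19 M

4.09 x 10^-19 M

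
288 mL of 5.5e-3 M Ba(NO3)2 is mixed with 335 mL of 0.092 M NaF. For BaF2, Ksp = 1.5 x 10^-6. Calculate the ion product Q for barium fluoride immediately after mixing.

Q = 6.2 × 10^-6

Total volume = 288 + 335 = 623 mL.
[Ba^2+] = 5.5 × 10^-3 × (288/623) = 2.54 × 10^-3 M
[F^-] = 9.2 × 10^-2 × (335/623) = 4.95 × 10^-2 M
BaF2(s) ⇌ Ba^2+(aq) + 2 F^-(aq), so Q = [Ba^2+][F^-]^2
Q = (2.54 x 10^-3)(4.95 × 10^-2)^2 = 6.2 × 10^-6
Q > Ksp, so BaF2 will precipitate.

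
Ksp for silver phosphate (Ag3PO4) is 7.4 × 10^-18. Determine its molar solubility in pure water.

Ag3PO4(s) ⇌ 3 Ag^+ + PO4^3-
Ksp = [Ag^+]^3[PO4^3-]
If s mol/L of Ag3PO4 dissolves, [Ag^+] = 3s and [PO4^3-] = s.
So Ksp = (3s)^3 × s = 27s^4
s^4 = 7.4 × 10^-18 / 27, so s = 2.3 × 10^-5 M

s = 2.3 x 10^-5 M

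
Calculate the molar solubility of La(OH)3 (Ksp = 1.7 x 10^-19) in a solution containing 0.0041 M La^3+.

s ≈ 1.2 × 10^-6 M

La(OH)3(s) ⇌ La^3+(aq) + 3 OH^-(aq)
Ksp = [La^3+][OH^-]^3
If s mol/L dissolves here, [La^3+] = 0.0041 + s ≈ 0.0041, [OH^-] = 3s (common-ion effect: La^3+ is already 0.0041 M).
Ksp ≈ 0.0041 × (3s)^3
s = 1.2 × 10^-6 M
Check: s = 1.2 x 10^-6 ≪ 0.0041, so the approximation is valid.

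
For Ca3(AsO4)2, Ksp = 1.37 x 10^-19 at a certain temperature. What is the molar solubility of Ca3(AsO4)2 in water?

s = 6.62e-5 M

Ca3(AsO4)2(s) ⇌ 3 Ca^2+(aq) + 2 AsO4^3-(aq)
Ksp = [Ca^2+]^3[AsO4^3-]^2
If s mol/L of Ca3(AsO4)2 dissolves, [Ca^2+] = 3s and [AsO4^3-] = 2s.
Ksp = (3s)^3(2s)^2 = 108s^5
Solving, s = (1.37 x 10^-19/108)^(1/5) = 6.62 × 10^-5 M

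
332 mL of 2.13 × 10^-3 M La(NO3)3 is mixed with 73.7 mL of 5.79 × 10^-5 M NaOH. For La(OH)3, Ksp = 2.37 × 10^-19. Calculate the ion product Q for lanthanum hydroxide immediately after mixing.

Q = 2.03e-18

Total volume = 332 + 73.7 = 405.7 mL.
[La^3+] = 2.13 x 10^-3 × (332/405.7) = 1.743 × 10^-3 M
[OH^-] = 5.79 × 10^-5 × (73.7/405.7) = 1.052 × 10^-5 M
La(OH)3(s) <=> La^3+ + 3 OH^-, so Q = [La^3+][OH^-]^3
Q = (1.743 × 10^-3)(1.052 × 10^-5)^3 = 2.03 x 10^-18
Q > Ksp, so La(OH)3 will precipitate.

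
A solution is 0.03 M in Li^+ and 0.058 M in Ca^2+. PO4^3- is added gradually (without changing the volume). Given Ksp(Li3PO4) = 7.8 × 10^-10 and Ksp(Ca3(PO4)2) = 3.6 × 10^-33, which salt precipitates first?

Each salt begins to precipitate when Q = Ksp, i.e. when [PO4^3-] reaches its threshold.
For Li3PO4: 7.8 × 10^-10 = (0.03)^3 × [PO4^3-]  ⇒  [PO4^3-] = 2.9 × 10^-5 M.
For Ca3(PO4)2: 3.6 × 10^-33 = (0.058)^3 × [PO4^3-]^2  ⇒  [PO4^3-] = 4.3 x 10^-15 M.
The salt with the lower threshold [PO4^3-] precipitates first: Ca3(PO4)2.

Ca3(PO4)2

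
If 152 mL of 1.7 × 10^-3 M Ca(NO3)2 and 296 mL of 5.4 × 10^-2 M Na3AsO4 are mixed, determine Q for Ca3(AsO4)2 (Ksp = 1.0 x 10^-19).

Total volume = 152 + 296 = 448 mL.
[Ca^2+] = 1.7 x 10^-3 × (152/448) = 5.77 x 10^-4 M
[AsO4^3-] = 5.4 x 10^-2 × (296/448) = 3.57 × 10^-2 M
Ca3(AsO4)2(s) ⇌ 3 Ca^2+ + 2 AsO4^3-, so Q = [Ca^2+]^3[AsO4^3-]^2
Q = (5.77 × 10^-4)^3(3.57 × 10^-2)^2 = 2.4 × 10^-13
Q > Ksp, so Ca3(AsO4)2 will precipitate.

Q ≈ 2.4e-13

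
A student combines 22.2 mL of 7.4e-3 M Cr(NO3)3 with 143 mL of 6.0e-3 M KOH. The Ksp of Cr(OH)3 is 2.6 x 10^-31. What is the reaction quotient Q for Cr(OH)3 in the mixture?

Total volume = 22.2 + 143 = 165.2 mL.
[Cr^3+] = 7.4 x 10^-3 × (22.2/165.2) = 9.94 × 10^-4 M
[OH^-] = 6.0 × 10^-3 × (143/165.2) = 5.19 x 10^-3 M
Cr(OH)3(s) ⇌ Cr^3+ + 3 OH^-, so Q = [Cr^3+][OH^-]^3
Q = (9.94 × 10^-4)(5.19 × 10^-3)^3 = 1.4 × 10^-10
Q > Ksp, so Cr(OH)3 will precipitate.

Q = 1.4 × 10^-10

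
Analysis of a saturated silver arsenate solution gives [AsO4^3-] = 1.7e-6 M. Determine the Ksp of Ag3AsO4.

Ag3AsO4(s) <=> 3 Ag^+ + AsO4^3-
Stoichiometry gives [Ag^+] = (3/1)[AsO4^3-] = 5.10 x 10^-6 M.
Ksp = [Ag^+]^3[AsO4^3-]
Ksp = (5.10 × 10^-6)^3 × 1.7 × 10^-6 = 2.3 x 10^-22

2.3e-22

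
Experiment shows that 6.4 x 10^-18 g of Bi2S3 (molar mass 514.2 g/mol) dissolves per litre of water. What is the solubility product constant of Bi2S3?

Molar solubility s = (6.4 × 10^-18 g/L) / (514.2 g/mol) = 1.24 x 10^-20 M.
Bi2S3(s) <=> 2 Bi^3+(aq) + 3 S^2-(aq)
With molar solubility s: [Bi^3+] = 2s, [S^2-] = 3s.
Ksp = [Bi^3+]^2[S^2-]^3
Ksp = (2s)^2(3s)^3 = 108s^5
With s = 1.24 × 10^-20: Ksp = 3.2 × 10^-98

3.2e-98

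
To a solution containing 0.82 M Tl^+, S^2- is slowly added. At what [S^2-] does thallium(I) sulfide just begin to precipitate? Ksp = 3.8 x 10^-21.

[S^2-] = 5.7e-21 M

Tl2S(s) ⇌ 2 Tl^+ + S^2-
Ksp = [Tl^+]^2[S^2-]
Precipitation begins when Q = Ksp. With [Tl^+] = 0.82 M:
3.8 x 10^-21 = (0.82)^2 × [S^2-]
[S^2-] = (3.8 x 10^-21 / 6.72 × 10^-1) = 5.7 x 10^-21 M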